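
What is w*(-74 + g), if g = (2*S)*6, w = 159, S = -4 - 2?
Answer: -23214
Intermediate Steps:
S = -6
g = -72 (g = (2*(-6))*6 = -12*6 = -72)
w*(-74 + g) = 159*(-74 - 72) = 159*(-146) = -23214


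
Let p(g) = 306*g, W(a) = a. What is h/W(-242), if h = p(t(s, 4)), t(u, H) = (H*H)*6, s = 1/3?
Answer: -14688/121 ≈ -121.39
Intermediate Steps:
s = 1/3 ≈ 0.33333
t(u, H) = 6*H**2 (t(u, H) = H**2*6 = 6*H**2)
h = 29376 (h = 306*(6*4**2) = 306*(6*16) = 306*96 = 29376)
h/W(-242) = 29376/(-242) = 29376*(-1/242) = -14688/121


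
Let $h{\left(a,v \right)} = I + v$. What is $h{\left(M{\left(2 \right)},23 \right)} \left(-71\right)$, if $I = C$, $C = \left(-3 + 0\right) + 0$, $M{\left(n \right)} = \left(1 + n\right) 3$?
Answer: $-1420$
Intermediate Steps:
$M{\left(n \right)} = 3 + 3 n$
$C = -3$ ($C = -3 + 0 = -3$)
$I = -3$
$h{\left(a,v \right)} = -3 + v$
$h{\left(M{\left(2 \right)},23 \right)} \left(-71\right) = \left(-3 + 23\right) \left(-71\right) = 20 \left(-71\right) = -1420$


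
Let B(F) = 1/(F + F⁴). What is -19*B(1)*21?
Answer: -399/2 ≈ -199.50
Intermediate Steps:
-19*B(1)*21 = -19/(1 + 1⁴)*21 = -19/(1 + 1)*21 = -19/2*21 = -399/2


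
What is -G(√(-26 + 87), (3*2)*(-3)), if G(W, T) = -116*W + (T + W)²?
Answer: -385 + 152*√61 ≈ 802.16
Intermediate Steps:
G(W, T) = (T + W)² - 116*W
-G(√(-26 + 87), (3*2)*(-3)) = -(((3*2)*(-3) + √(-26 + 87))² - 116*√(-26 + 87)) = -((6*(-3) + √61)² - 116*√61) = -((-18 + √61)² - 116*√61) = -(-18 + √61)² + 116*√61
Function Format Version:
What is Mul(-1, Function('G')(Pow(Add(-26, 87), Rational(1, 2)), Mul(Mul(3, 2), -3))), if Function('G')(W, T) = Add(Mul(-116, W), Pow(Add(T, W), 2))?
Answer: Add(-385, Mul(152, Pow(61, Rational(1, 2)))) ≈ 802.16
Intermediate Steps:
Function('G')(W, T) = Add(Pow(Add(T, W), 2), Mul(-116, W))
Mul(-1, Function('G')(Pow(Add(-26, 87), Rational(1, 2)), Mul(Mul(3, 2), -3))) = Mul(-1, Add(Pow(Add(Mul(Mul(3, 2), -3), Pow(Add(-26, 87), Rational(1, 2))), 2), Mul(-116, Pow(Add(-26, 87), Rational(1, 2))))) = Mul(-1, Add(Pow(Add(Mul(6, -3), Pow(61, Rational(1, 2))), 2), Mul(-116, Pow(61, Rational(1, 2))))) = Mul(-1, Add(Pow(Add(-18, Pow(61, Rational(1, 2))), 2), Mul(-116, Pow(61, Rational(1, 2))))) = Add(Mul(-1, Pow(Add(-18, Pow(61, Rational(1, 2))), 2)), Mul(116, Pow(61, Rational(1, 2))))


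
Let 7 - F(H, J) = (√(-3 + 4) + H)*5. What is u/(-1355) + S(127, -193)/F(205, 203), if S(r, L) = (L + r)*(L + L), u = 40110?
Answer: -457894/8401 ≈ -54.505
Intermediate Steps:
F(H, J) = 2 - 5*H (F(H, J) = 7 - (√(-3 + 4) + H)*5 = 7 - (√1 + H)*5 = 7 - (1 + H)*5 = 7 - (5 + 5*H) = 7 + (-5 - 5*H) = 2 - 5*H)
S(r, L) = 2*L*(L + r) (S(r, L) = (L + r)*(2*L) = 2*L*(L + r))
u/(-1355) + S(127, -193)/F(205, 203) = 40110/(-1355) + (2*(-193)*(-193 + 127))/(2 - 5*205) = 40110*(-1/1355) + (2*(-193)*(-66))/(2 - 1025) = -8022/271 + 25476/(-1023) = -8022/271 + 25476*(-1/1023) = -8022/271 - 772/31 = -457894/8401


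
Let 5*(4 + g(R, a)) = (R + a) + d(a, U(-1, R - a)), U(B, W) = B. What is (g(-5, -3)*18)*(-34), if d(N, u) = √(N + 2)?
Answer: 17136/5 - 612*I/5 ≈ 3427.2 - 122.4*I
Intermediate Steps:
d(N, u) = √(2 + N)
g(R, a) = -4 + R/5 + a/5 + √(2 + a)/5 (g(R, a) = -4 + ((R + a) + √(2 + a))/5 = -4 + (R + a + √(2 + a))/5 = -4 + (R/5 + a/5 + √(2 + a)/5) = -4 + R/5 + a/5 + √(2 + a)/5)
(g(-5, -3)*18)*(-34) = ((-4 + (⅕)*(-5) + (⅕)*(-3) + √(2 - 3)/5)*18)*(-34) = ((-4 - 1 - ⅗ + √(-1)/5)*18)*(-34) = ((-4 - 1 - ⅗ + I/5)*18)*(-34) = ((-28/5 + I/5)*18)*(-34) = (-504/5 + 18*I/5)*(-34) = 17136/5 - 612*I/5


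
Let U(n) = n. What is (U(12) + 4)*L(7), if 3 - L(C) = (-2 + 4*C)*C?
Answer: -2864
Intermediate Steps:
L(C) = 3 - C*(-2 + 4*C) (L(C) = 3 - (-2 + 4*C)*C = 3 - C*(-2 + 4*C))
(U(12) + 4)*L(7) = (12 + 4)*(3 - 4*7² + 2*7) = 16*(3 - 4*49 + 14) = 16*(3 - 196 + 14) = 16*(-179) = -2864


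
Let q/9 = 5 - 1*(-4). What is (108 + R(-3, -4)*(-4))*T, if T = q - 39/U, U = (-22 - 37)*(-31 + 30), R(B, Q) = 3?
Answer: 455040/59 ≈ 7712.5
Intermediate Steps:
U = 59 (U = -59*(-1) = 59)
q = 81 (q = 9*(5 - 1*(-4)) = 9*(5 + 4) = 9*9 = 81)
T = 4740/59 (T = 81 - 39/59 = 4740/59 ≈ 80.339)
(108 + R(-3, -4)*(-4))*T = (108 + 3*(-4))*(4740/59) = (108 - 12)*(4740/59) = 96*(4740/59) = 455040/59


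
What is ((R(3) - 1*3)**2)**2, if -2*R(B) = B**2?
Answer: 50625/16 ≈ 3164.1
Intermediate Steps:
R(B) = -B**2/2
((R(3) - 1*3)**2)**2 = ((-1/2*3**2 - 1*3)**2)**2 = ((-1/2*9 - 3)**2)**2 = ((-9/2 - 3)**2)**2 = ((-15/2)**2)**2 = (225/4)**2 = 50625/16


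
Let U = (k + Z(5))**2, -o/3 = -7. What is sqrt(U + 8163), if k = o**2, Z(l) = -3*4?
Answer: 6*sqrt(5339) ≈ 438.41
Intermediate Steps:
o = 21 (o = -3*(-7) = 21)
Z(l) = -12
k = 441 (k = 21**2 = 441)
U = 184041 (U = (441 - 12)**2 = 429**2 = 184041)
sqrt(U + 8163) = sqrt(184041 + 8163) = sqrt(192204) = 6*sqrt(5339)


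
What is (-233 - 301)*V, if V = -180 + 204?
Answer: -12816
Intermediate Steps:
V = 24
(-233 - 301)*V = (-233 - 301)*24 = -534*24 = -12816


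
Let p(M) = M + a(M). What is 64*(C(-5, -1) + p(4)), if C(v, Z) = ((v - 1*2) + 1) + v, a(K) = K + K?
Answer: 64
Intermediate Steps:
a(K) = 2*K
C(v, Z) = -1 + 2*v (C(v, Z) = ((v - 2) + 1) + v = ((-2 + v) + 1) + v = (-1 + v) + v = -1 + 2*v)
p(M) = 3*M (p(M) = M + 2*M = 3*M)
64*(C(-5, -1) + p(4)) = 64*((-1 + 2*(-5)) + 3*4) = 64*((-1 - 10) + 12) = 64*(-11 + 12) = 64*1 = 64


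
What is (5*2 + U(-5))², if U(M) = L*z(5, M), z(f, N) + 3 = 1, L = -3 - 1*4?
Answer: 576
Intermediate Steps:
L = -7 (L = -3 - 4 = -7)
z(f, N) = -2 (z(f, N) = -3 + 1 = -2)
U(M) = 14 (U(M) = -7*(-2) = 14)
(5*2 + U(-5))² = (5*2 + 14)² = (10 + 14)² = 24² = 576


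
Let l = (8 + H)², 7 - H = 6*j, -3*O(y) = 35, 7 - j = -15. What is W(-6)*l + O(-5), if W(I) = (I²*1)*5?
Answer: 7392025/3 ≈ 2.4640e+6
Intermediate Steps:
j = 22 (j = 7 - 1*(-15) = 7 + 15 = 22)
O(y) = -35/3 (O(y) = -⅓*35 = -35/3)
W(I) = 5*I² (W(I) = I²*5 = 5*I²)
H = -125 (H = 7 - 6*22 = 7 - 1*132 = 7 - 132 = -125)
l = 13689 (l = (8 - 125)² = (-117)² = 13689)
W(-6)*l + O(-5) = (5*(-6)²)*13689 - 35/3 = (5*36)*13689 - 35/3 = 180*13689 - 35/3 = 2464020 - 35/3 = 7392025/3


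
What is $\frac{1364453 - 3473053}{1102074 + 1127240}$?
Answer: $- \frac{1054300}{1114657} \approx -0.94585$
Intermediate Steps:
$\frac{1364453 - 3473053}{1102074 + 1127240} = - \frac{2108600}{2229314} = \left(-2108600\right) \frac{1}{2229314} = - \frac{1054300}{1114657}$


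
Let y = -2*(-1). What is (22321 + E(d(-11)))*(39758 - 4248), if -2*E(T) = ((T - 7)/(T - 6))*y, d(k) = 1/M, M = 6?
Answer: 5548039788/7 ≈ 7.9258e+8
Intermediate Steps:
d(k) = ⅙ (d(k) = 1/6 = ⅙)
y = 2
E(T) = -(-7 + T)/(-6 + T) (E(T) = -(T - 7)/(T - 6)*2/2 = -(-7 + T)/(-6 + T)*2/2 = -(-7 + T)/(-6 + T))
(22321 + E(d(-11)))*(39758 - 4248) = (22321 + (7 - 1*⅙)/(-6 + ⅙))*(39758 - 4248) = (22321 + (7 - ⅙)/(-35/6))*35510 = (22321 - 6/35*41/6)*35510 = (22321 - 41/35)*35510 = (781194/35)*35510 = 5548039788/7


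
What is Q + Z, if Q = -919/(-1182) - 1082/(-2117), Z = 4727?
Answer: 11831568185/2502294 ≈ 4728.3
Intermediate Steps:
Q = 3224447/2502294 (Q = -919*(-1/1182) - 1082*(-1/2117) = 919/1182 + 1082/2117 = 3224447/2502294 ≈ 1.2886)
Q + Z = 3224447/2502294 + 4727 = 11831568185/2502294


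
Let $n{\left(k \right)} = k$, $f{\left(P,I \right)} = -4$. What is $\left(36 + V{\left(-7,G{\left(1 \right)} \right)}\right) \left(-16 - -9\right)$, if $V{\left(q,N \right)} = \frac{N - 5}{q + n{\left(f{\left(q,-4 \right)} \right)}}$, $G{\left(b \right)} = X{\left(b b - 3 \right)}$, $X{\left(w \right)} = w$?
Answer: $- \frac{2821}{11} \approx -256.45$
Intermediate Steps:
$G{\left(b \right)} = -3 + b^{2}$ ($G{\left(b \right)} = b b - 3 = b^{2} - 3 = -3 + b^{2}$)
$V{\left(q,N \right)} = \frac{-5 + N}{-4 + q}$ ($V{\left(q,N \right)} = \frac{N - 5}{q - 4} = \frac{-5 + N}{-4 + q}$)
$\left(36 + V{\left(-7,G{\left(1 \right)} \right)}\right) \left(-16 - -9\right) = \left(36 + \frac{-5 - \left(3 - 1^{2}\right)}{-4 - 7}\right) \left(-16 - -9\right) = \left(36 + \frac{-5 + \left(-3 + 1\right)}{-11}\right) \left(-16 + 9\right) = \left(36 - \frac{-5 - 2}{11}\right) \left(-7\right) = \left(36 - - \frac{7}{11}\right) \left(-7\right) = \left(36 + \frac{7}{11}\right) \left(-7\right) = \frac{403}{11} \left(-7\right) = - \frac{2821}{11}$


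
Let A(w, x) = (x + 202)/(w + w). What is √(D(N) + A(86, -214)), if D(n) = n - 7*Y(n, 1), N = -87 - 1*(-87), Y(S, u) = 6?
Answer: 3*I*√8643/43 ≈ 6.4861*I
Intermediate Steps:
A(w, x) = (202 + x)/(2*w) (A(w, x) = (202 + x)/((2*w)) = (202 + x)*(1/(2*w)) = (202 + x)/(2*w))
N = 0 (N = -87 + 87 = 0)
D(n) = -42 + n (D(n) = n - 7*6 = n - 42 = -42 + n)
√(D(N) + A(86, -214)) = √((-42 + 0) + (½)*(202 - 214)/86) = √(-42 + (½)*(1/86)*(-12)) = √(-42 - 3/43) = √(-1809/43) = 3*I*√8643/43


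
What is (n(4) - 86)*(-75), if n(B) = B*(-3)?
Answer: 7350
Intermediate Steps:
n(B) = -3*B
(n(4) - 86)*(-75) = (-3*4 - 86)*(-75) = (-12 - 86)*(-75) = -98*(-75) = 7350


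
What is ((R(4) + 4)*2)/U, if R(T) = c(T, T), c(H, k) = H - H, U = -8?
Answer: -1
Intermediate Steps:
c(H, k) = 0
R(T) = 0
((R(4) + 4)*2)/U = ((0 + 4)*2)/(-8) = (4*2)*(-1/8) = 8*(-1/8) = -1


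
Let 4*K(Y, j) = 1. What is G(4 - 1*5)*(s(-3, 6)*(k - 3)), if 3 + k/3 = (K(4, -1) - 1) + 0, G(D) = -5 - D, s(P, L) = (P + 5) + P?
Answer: -57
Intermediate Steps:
K(Y, j) = ¼ (K(Y, j) = (¼)*1 = ¼)
s(P, L) = 5 + 2*P (s(P, L) = (5 + P) + P = 5 + 2*P)
k = -45/4 (k = -9 + 3*((¼ - 1) + 0) = -9 + 3*(-¾ + 0) = -9 + 3*(-¾) = -9 - 9/4 = -45/4 ≈ -11.250)
G(4 - 1*5)*(s(-3, 6)*(k - 3)) = (-5 - (4 - 1*5))*((5 + 2*(-3))*(-45/4 - 3)) = (-5 - (4 - 5))*((5 - 6)*(-57/4)) = (-5 - 1*(-1))*(-1*(-57/4)) = (-5 + 1)*(57/4) = -4*57/4 = -57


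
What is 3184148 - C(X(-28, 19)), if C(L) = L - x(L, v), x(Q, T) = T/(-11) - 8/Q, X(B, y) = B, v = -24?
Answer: 245181742/77 ≈ 3.1842e+6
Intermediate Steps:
x(Q, T) = -8/Q - T/11 (x(Q, T) = T*(-1/11) - 8/Q = -T/11 - 8/Q = -8/Q - T/11)
C(L) = -24/11 + L + 8/L (C(L) = L - (-8/L - 1/11*(-24)) = L - (-8/L + 24/11) = L - (24/11 - 8/L) = L + (-24/11 + 8/L) = -24/11 + L + 8/L)
3184148 - C(X(-28, 19)) = 3184148 - (-24/11 - 28 + 8/(-28)) = 3184148 - (-24/11 - 28 + 8*(-1/28)) = 3184148 - (-24/11 - 28 - 2/7) = 3184148 - 1*(-2346/77) = 3184148 + 2346/77 = 245181742/77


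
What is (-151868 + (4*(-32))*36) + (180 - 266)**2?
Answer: -149080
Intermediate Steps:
(-151868 + (4*(-32))*36) + (180 - 266)**2 = (-151868 - 128*36) + (-86)**2 = (-151868 - 4608) + 7396 = -156476 + 7396 = -149080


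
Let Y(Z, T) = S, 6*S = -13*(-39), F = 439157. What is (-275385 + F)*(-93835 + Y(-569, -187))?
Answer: -15353706886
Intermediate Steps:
S = 169/2 (S = (-13*(-39))/6 = (⅙)*507 = 169/2 ≈ 84.500)
Y(Z, T) = 169/2
(-275385 + F)*(-93835 + Y(-569, -187)) = (-275385 + 439157)*(-93835 + 169/2) = 163772*(-187501/2) = -15353706886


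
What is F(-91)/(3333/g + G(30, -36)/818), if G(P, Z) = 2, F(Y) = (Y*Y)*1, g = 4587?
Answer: 470783131/41448 ≈ 11358.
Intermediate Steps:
F(Y) = Y**2 (F(Y) = Y**2*1 = Y**2)
F(-91)/(3333/g + G(30, -36)/818) = (-91)**2/(3333/4587 + 2/818) = 8281/(3333*(1/4587) + 2*(1/818)) = 8281/(101/139 + 1/409) = 8281/(41448/56851) = 8281*(56851/41448) = 470783131/41448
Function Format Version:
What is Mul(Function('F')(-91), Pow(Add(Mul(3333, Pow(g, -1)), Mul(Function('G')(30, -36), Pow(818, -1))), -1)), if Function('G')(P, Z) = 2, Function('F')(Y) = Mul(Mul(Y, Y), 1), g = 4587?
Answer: Rational(470783131, 41448) ≈ 11358.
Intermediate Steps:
Function('F')(Y) = Pow(Y, 2) (Function('F')(Y) = Mul(Pow(Y, 2), 1) = Pow(Y, 2))
Mul(Function('F')(-91), Pow(Add(Mul(3333, Pow(g, -1)), Mul(Function('G')(30, -36), Pow(818, -1))), -1)) = Mul(Pow(-91, 2), Pow(Add(Mul(3333, Pow(4587, -1)), Mul(2, Pow(818, -1))), -1)) = Mul(8281, Pow(Add(Mul(3333, Rational(1, 4587)), Mul(2, Rational(1, 818))), -1)) = Mul(8281, Pow(Add(Rational(101, 139), Rational(1, 409)), -1)) = Mul(8281, Pow(Rational(41448, 56851), -1)) = Mul(8281, Rational(56851, 41448)) = Rational(470783131, 41448)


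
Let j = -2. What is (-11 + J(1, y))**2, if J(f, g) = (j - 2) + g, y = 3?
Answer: 144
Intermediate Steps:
J(f, g) = -4 + g (J(f, g) = (-2 - 2) + g = -4 + g)
(-11 + J(1, y))**2 = (-11 + (-4 + 3))**2 = (-11 - 1)**2 = (-12)**2 = 144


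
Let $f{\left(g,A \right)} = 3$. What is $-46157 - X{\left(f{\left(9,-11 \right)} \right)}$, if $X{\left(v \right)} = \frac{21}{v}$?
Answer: $-46164$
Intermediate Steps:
$-46157 - X{\left(f{\left(9,-11 \right)} \right)} = -46157 - \frac{21}{3} = -46157 - 21 \cdot \frac{1}{3} = -46157 - 7 = -46164$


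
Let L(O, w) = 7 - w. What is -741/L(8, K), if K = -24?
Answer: -741/31 ≈ -23.903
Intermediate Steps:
-741/L(8, K) = -741/(7 - 1*(-24)) = -741/(7 + 24) = -741/31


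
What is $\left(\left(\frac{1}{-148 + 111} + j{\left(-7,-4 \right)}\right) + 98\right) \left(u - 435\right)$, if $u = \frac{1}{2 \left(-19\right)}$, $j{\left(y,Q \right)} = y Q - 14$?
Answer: $- \frac{68487933}{1406} \approx -48711.0$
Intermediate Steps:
$j{\left(y,Q \right)} = -14 + Q y$ ($j{\left(y,Q \right)} = Q y - 14 = -14 + Q y$)
$u = - \frac{1}{38}$ ($u = \frac{1}{-38} = - \frac{1}{38} \approx -0.026316$)
$\left(\left(\frac{1}{-148 + 111} + j{\left(-7,-4 \right)}\right) + 98\right) \left(u - 435\right) = \left(\left(\frac{1}{-148 + 111} - -14\right) + 98\right) \left(- \frac{1}{38} - 435\right) = \left(\left(\frac{1}{-37} + \left(-14 + 28\right)\right) + 98\right) \left(- \frac{16531}{38}\right) = \left(\left(- \frac{1}{37} + 14\right) + 98\right) \left(- \frac{16531}{38}\right) = \left(\frac{517}{37} + 98\right) \left(- \frac{16531}{38}\right) = \frac{4143}{37} \left(- \frac{16531}{38}\right) = - \frac{68487933}{1406}$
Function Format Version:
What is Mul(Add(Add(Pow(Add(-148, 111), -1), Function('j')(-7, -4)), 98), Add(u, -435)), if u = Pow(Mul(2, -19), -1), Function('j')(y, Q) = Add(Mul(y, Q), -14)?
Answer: Rational(-68487933, 1406) ≈ -48711.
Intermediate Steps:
Function('j')(y, Q) = Add(-14, Mul(Q, y)) (Function('j')(y, Q) = Add(Mul(Q, y), -14) = Add(-14, Mul(Q, y)))
u = Rational(-1, 38) (u = Pow(-38, -1) = Rational(-1, 38) ≈ -0.026316)
Mul(Add(Add(Pow(Add(-148, 111), -1), Function('j')(-7, -4)), 98), Add(u, -435)) = Mul(Add(Add(Pow(Add(-148, 111), -1), Add(-14, Mul(-4, -7))), 98), Add(Rational(-1, 38), -435)) = Mul(Add(Add(Pow(-37, -1), Add(-14, 28)), 98), Rational(-16531, 38)) = Mul(Add(Add(Rational(-1, 37), 14), 98), Rational(-16531, 38)) = Mul(Add(Rational(517, 37), 98), Rational(-16531, 38)) = Mul(Rational(4143, 37), Rational(-16531, 38)) = Rational(-68487933, 1406)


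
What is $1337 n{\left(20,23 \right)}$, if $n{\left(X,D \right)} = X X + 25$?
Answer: $568225$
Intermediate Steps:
$n{\left(X,D \right)} = 25 + X^{2}$ ($n{\left(X,D \right)} = X^{2} + 25 = 25 + X^{2}$)
$1337 n{\left(20,23 \right)} = 1337 \left(25 + 20^{2}\right) = 1337 \left(25 + 400\right) = 1337 \cdot 425 = 568225$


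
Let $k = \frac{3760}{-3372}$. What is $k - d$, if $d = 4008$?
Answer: $- \frac{3379684}{843} \approx -4009.1$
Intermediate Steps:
$k = - \frac{940}{843}$ ($k = 3760 \left(- \frac{1}{3372}\right) = - \frac{940}{843} \approx -1.1151$)
$k - d = - \frac{940}{843} - 4008 = - \frac{3379684}{843}$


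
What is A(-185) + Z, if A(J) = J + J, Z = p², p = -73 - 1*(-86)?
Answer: -201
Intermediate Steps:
p = 13 (p = -73 + 86 = 13)
Z = 169 (Z = 13² = 169)
A(J) = 2*J
A(-185) + Z = 2*(-185) + 169 = -370 + 169 = -201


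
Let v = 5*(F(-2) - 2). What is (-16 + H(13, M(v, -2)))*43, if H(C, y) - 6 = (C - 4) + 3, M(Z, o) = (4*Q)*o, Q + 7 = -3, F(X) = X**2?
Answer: 86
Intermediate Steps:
Q = -10 (Q = -7 - 3 = -10)
v = 10 (v = 5*((-2)**2 - 2) = 5*(4 - 2) = 5*2 = 10)
M(Z, o) = -40*o (M(Z, o) = (4*(-10))*o = -40*o)
H(C, y) = 5 + C (H(C, y) = 6 + ((C - 4) + 3) = 6 + ((-4 + C) + 3) = 6 + (-1 + C) = 5 + C)
(-16 + H(13, M(v, -2)))*43 = (-16 + (5 + 13))*43 = (-16 + 18)*43 = 2*43 = 86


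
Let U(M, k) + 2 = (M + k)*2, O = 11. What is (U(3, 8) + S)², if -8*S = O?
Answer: 22201/64 ≈ 346.89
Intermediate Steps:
U(M, k) = -2 + 2*M + 2*k (U(M, k) = -2 + (M + k)*2 = -2 + (2*M + 2*k) = -2 + 2*M + 2*k)
S = -11/8 (S = -⅛*11 = -11/8 ≈ -1.3750)
(U(3, 8) + S)² = ((-2 + 2*3 + 2*8) - 11/8)² = ((-2 + 6 + 16) - 11/8)² = (20 - 11/8)² = (149/8)² = 22201/64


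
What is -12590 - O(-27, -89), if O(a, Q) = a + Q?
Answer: -12474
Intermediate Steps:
O(a, Q) = Q + a
-12590 - O(-27, -89) = -12590 - (-89 - 27) = -12590 - 1*(-116) = -12590 + 116 = -12474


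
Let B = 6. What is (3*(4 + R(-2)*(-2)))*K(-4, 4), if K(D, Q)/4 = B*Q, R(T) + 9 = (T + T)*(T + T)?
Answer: -2880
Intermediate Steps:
R(T) = -9 + 4*T**2 (R(T) = -9 + (T + T)*(T + T) = -9 + (2*T)*(2*T) = -9 + 4*T**2)
K(D, Q) = 24*Q (K(D, Q) = 4*(6*Q) = 24*Q)
(3*(4 + R(-2)*(-2)))*K(-4, 4) = (3*(4 + (-9 + 4*(-2)**2)*(-2)))*(24*4) = (3*(4 + (-9 + 4*4)*(-2)))*96 = (3*(4 + (-9 + 16)*(-2)))*96 = (3*(4 + 7*(-2)))*96 = (3*(4 - 14))*96 = (3*(-10))*96 = -30*96 = -2880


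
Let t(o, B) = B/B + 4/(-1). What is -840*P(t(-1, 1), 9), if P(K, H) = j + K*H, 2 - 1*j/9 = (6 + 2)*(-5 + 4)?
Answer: -52920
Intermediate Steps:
t(o, B) = -3 (t(o, B) = 1 + 4*(-1) = 1 - 4 = -3)
j = 90 (j = 18 - 9*(6 + 2)*(-5 + 4) = 18 - 72*(-1) = 18 - 9*(-8) = 18 + 72 = 90)
P(K, H) = 90 + H*K (P(K, H) = 90 + K*H = 90 + H*K)
-840*P(t(-1, 1), 9) = -840*(90 + 9*(-3)) = -840*(90 - 27) = -840*63 = -52920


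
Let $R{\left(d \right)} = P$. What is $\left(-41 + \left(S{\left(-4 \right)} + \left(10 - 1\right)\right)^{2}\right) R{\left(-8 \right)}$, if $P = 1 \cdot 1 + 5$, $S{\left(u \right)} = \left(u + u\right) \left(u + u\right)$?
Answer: $31728$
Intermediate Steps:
$S{\left(u \right)} = 4 u^{2}$ ($S{\left(u \right)} = 2 u 2 u = 4 u^{2}$)
$P = 6$ ($P = 1 + 5 = 6$)
$R{\left(d \right)} = 6$
$\left(-41 + \left(S{\left(-4 \right)} + \left(10 - 1\right)\right)^{2}\right) R{\left(-8 \right)} = \left(-41 + \left(4 \left(-4\right)^{2} + \left(10 - 1\right)\right)^{2}\right) 6 = \left(-41 + \left(4 \cdot 16 + \left(10 - 1\right)\right)^{2}\right) 6 = \left(-41 + \left(64 + 9\right)^{2}\right) 6 = \left(-41 + 73^{2}\right) 6 = \left(-41 + 5329\right) 6 = 5288 \cdot 6 = 31728$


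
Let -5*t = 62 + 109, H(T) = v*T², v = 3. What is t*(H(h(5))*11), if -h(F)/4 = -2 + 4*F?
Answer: -29253312/5 ≈ -5.8507e+6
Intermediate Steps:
h(F) = 8 - 16*F (h(F) = -4*(-2 + 4*F) = 8 - 16*F)
H(T) = 3*T²
t = -171/5 (t = -(62 + 109)/5 = -⅕*171 = -171/5 ≈ -34.200)
t*(H(h(5))*11) = -171*3*(8 - 16*5)²*11/5 = -171*3*(8 - 80)²*11/5 = -171*3*(-72)²*11/5 = -171*3*5184*11/5 = -2659392*11/5 = -171/5*171072 = -29253312/5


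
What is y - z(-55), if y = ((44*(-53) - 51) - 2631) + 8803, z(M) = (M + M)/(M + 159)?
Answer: 197083/52 ≈ 3790.1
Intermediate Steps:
z(M) = 2*M/(159 + M) (z(M) = (2*M)/(159 + M) = 2*M/(159 + M))
y = 3789 (y = ((-2332 - 51) - 2631) + 8803 = (-2383 - 2631) + 8803 = -5014 + 8803 = 3789)
y - z(-55) = 3789 - 2*(-55)/(159 - 55) = 3789 - 2*(-55)/104 = 3789 - 1*(-55/52) = 3789 + 55/52 = 197083/52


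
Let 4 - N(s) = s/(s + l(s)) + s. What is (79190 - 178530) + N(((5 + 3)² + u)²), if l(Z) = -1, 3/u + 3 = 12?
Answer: -34680941761/335160 ≈ -1.0348e+5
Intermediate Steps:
u = ⅓ (u = 3/(-3 + 12) = 3/9 = 3*(⅑) = ⅓ ≈ 0.33333)
N(s) = 4 - s - s/(-1 + s) (N(s) = 4 - (s/(s - 1) + s) = 4 - (s/(-1 + s) + s) = 4 - (s + s/(-1 + s)) = 4 + (-s - s/(-1 + s)) = 4 - s - s/(-1 + s))
(79190 - 178530) + N(((5 + 3)² + u)²) = (79190 - 178530) + (-4 - (((5 + 3)² + ⅓)²)² + 4*((5 + 3)² + ⅓)²)/(-1 + ((5 + 3)² + ⅓)²) = -99340 + (-4 - ((8² + ⅓)²)² + 4*(8² + ⅓)²)/(-1 + (8² + ⅓)²) = -99340 + (-4 - ((64 + ⅓)²)² + 4*(64 + ⅓)²)/(-1 + (64 + ⅓)²) = -99340 + (-4 - ((193/3)²)² + 4*(193/3)²)/(-1 + (193/3)²) = -99340 + (-4 - (37249/9)² + 4*(37249/9))/(-1 + 37249/9) = -99340 + (-4 - 1*1387488001/81 + 148996/9)/(37240/9) = -99340 + 9*(-4 - 1387488001/81 + 148996/9)/37240 = -99340 + (9/37240)*(-1386147361/81) = -99340 - 1386147361/335160 = -34680941761/335160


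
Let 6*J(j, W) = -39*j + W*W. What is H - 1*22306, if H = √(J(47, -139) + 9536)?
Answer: -22306 + 2*√28014/3 ≈ -22194.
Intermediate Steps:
J(j, W) = -13*j/2 + W²/6 (J(j, W) = (-39*j + W*W)/6 = (-39*j + W²)/6 = (W² - 39*j)/6 = -13*j/2 + W²/6)
H = 2*√28014/3 (H = √((-13/2*47 + (⅙)*(-139)²) + 9536) = √((-611/2 + (⅙)*19321) + 9536) = √((-611/2 + 19321/6) + 9536) = √(8744/3 + 9536) = √(37352/3) = 2*√28014/3 ≈ 111.58)
H - 1*22306 = 2*√28014/3 - 1*22306 = 2*√28014/3 - 22306 = -22306 + 2*√28014/3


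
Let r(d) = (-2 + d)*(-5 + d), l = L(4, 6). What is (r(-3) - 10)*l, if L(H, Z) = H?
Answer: 120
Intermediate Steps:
l = 4
r(d) = (-5 + d)*(-2 + d)
(r(-3) - 10)*l = ((10 + (-3)**2 - 7*(-3)) - 10)*4 = ((10 + 9 + 21) - 10)*4 = (40 - 10)*4 = 30*4 = 120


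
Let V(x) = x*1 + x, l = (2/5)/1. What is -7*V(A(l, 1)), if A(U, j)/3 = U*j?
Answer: -84/5 ≈ -16.800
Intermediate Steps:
l = 2/5 (l = (2*(1/5))*1 = (2/5)*1 = 2/5 ≈ 0.40000)
A(U, j) = 3*U*j (A(U, j) = 3*(U*j) = 3*U*j)
V(x) = 2*x (V(x) = x + x = 2*x)
-7*V(A(l, 1)) = -14*3*(2/5)*1 = -14*6/5 = -7*12/5 = -84/5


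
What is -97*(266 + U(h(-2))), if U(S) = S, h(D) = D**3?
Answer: -25026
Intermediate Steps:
-97*(266 + U(h(-2))) = -97*(266 + (-2)**3) = -97*(266 - 8) = -97*258 = -25026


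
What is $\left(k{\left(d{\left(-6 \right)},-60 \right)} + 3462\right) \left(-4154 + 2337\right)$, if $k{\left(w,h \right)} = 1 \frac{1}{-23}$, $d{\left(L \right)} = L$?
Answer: $-6290375$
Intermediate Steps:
$k{\left(w,h \right)} = - \frac{1}{23}$ ($k{\left(w,h \right)} = 1 \left(- \frac{1}{23}\right) = - \frac{1}{23}$)
$\left(k{\left(d{\left(-6 \right)},-60 \right)} + 3462\right) \left(-4154 + 2337\right) = \left(- \frac{1}{23} + 3462\right) \left(-4154 + 2337\right) = \frac{79625}{23} \left(-1817\right) = -6290375$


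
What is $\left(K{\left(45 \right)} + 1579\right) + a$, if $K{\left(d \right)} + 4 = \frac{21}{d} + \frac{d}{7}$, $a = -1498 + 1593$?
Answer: $\frac{176074}{105} \approx 1676.9$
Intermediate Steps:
$a = 95$
$K{\left(d \right)} = -4 + \frac{21}{d} + \frac{d}{7}$ ($K{\left(d \right)} = -4 + \left(\frac{21}{d} + \frac{d}{7}\right) = -4 + \frac{21}{d} + \frac{d}{7}$)
$\left(K{\left(45 \right)} + 1579\right) + a = \left(\left(-4 + \frac{21}{45} + \frac{1}{7} \cdot 45\right) + 1579\right) + 95 = \left(\left(-4 + 21 \cdot \frac{1}{45} + \frac{45}{7}\right) + 1579\right) + 95 = \left(\left(-4 + \frac{7}{15} + \frac{45}{7}\right) + 1579\right) + 95 = \left(\frac{304}{105} + 1579\right) + 95 = \frac{166099}{105} + 95 = \frac{176074}{105}$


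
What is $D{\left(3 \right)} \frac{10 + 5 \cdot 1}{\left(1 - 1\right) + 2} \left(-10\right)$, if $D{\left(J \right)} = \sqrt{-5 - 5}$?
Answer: $- 75 i \sqrt{10} \approx - 237.17 i$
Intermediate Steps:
$D{\left(J \right)} = i \sqrt{10}$ ($D{\left(J \right)} = \sqrt{-10} = i \sqrt{10}$)
$D{\left(3 \right)} \frac{10 + 5 \cdot 1}{\left(1 - 1\right) + 2} \left(-10\right) = i \sqrt{10} \frac{10 + 5 \cdot 1}{\left(1 - 1\right) + 2} \left(-10\right) = i \sqrt{10} \frac{10 + 5}{\left(1 - 1\right) + 2} \left(-10\right) = i \sqrt{10} \frac{15}{0 + 2} \left(-10\right) = i \sqrt{10} \cdot \frac{15}{2} \left(-10\right) = \frac{15 i \sqrt{10}}{2} \left(-10\right) = - 75 i \sqrt{10}$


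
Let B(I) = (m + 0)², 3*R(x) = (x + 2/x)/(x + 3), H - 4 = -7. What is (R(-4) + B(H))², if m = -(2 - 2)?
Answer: 9/4 ≈ 2.2500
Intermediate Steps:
H = -3 (H = 4 - 7 = -3)
R(x) = (x + 2/x)/(3*(3 + x)) (R(x) = ((x + 2/x)/(x + 3))/3 = ((x + 2/x)/(3 + x))/3 = (x + 2/x)/(3*(3 + x)))
m = 0 (m = -1*0 = 0)
B(I) = 0 (B(I) = (0 + 0)² = 0² = 0)
(R(-4) + B(H))² = ((⅓)*(2 + (-4)²)/(-4*(3 - 4)) + 0)² = ((⅓)*(-¼)*(2 + 16)/(-1) + 0)² = ((⅓)*(-¼)*(-1)*18 + 0)² = (3/2 + 0)² = (3/2)² = 9/4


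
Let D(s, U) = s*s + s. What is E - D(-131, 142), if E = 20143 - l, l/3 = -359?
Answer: 4190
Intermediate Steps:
l = -1077 (l = 3*(-359) = -1077)
D(s, U) = s + s² (D(s, U) = s² + s = s + s²)
E = 21220 (E = 20143 - 1*(-1077) = 20143 + 1077 = 21220)
E - D(-131, 142) = 21220 - (-131)*(1 - 131) = 21220 - (-131)*(-130) = 21220 - 1*17030 = 21220 - 17030 = 4190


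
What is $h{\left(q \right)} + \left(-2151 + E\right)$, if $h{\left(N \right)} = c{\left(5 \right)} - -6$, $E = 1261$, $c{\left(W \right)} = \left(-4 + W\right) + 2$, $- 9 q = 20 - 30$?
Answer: $-881$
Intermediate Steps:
$q = \frac{10}{9}$ ($q = - \frac{20 - 30}{9} = \left(- \frac{1}{9}\right) \left(-10\right) = \frac{10}{9} \approx 1.1111$)
$c{\left(W \right)} = -2 + W$
$h{\left(N \right)} = 9$ ($h{\left(N \right)} = \left(-2 + 5\right) - -6 = 3 + 6 = 9$)
$h{\left(q \right)} + \left(-2151 + E\right) = 9 + \left(-2151 + 1261\right) = 9 - 890 = -881$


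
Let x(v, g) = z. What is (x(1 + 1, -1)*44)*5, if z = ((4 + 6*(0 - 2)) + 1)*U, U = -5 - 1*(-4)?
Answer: 1540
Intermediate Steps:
U = -1 (U = -5 + 4 = -1)
z = 7 (z = ((4 + 6*(0 - 2)) + 1)*(-1) = ((4 + 6*(-2)) + 1)*(-1) = ((4 - 12) + 1)*(-1) = (-8 + 1)*(-1) = -7*(-1) = 7)
x(v, g) = 7
(x(1 + 1, -1)*44)*5 = (7*44)*5 = 308*5 = 1540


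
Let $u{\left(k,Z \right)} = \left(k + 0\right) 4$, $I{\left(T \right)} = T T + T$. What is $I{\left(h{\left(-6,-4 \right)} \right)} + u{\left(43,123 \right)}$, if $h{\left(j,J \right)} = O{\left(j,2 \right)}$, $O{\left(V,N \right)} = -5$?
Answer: $192$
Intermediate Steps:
$h{\left(j,J \right)} = -5$
$I{\left(T \right)} = T + T^{2}$ ($I{\left(T \right)} = T^{2} + T = T + T^{2}$)
$u{\left(k,Z \right)} = 4 k$ ($u{\left(k,Z \right)} = k 4 = 4 k$)
$I{\left(h{\left(-6,-4 \right)} \right)} + u{\left(43,123 \right)} = - 5 \left(1 - 5\right) + 4 \cdot 43 = \left(-5\right) \left(-4\right) + 172 = 20 + 172 = 192$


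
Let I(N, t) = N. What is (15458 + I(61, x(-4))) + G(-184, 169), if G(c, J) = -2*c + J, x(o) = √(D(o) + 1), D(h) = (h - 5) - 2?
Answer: 16056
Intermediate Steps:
D(h) = -7 + h (D(h) = (-5 + h) - 2 = -7 + h)
x(o) = √(-6 + o) (x(o) = √((-7 + o) + 1) = √(-6 + o))
G(c, J) = J - 2*c
(15458 + I(61, x(-4))) + G(-184, 169) = (15458 + 61) + (169 - 2*(-184)) = 15519 + (169 + 368) = 15519 + 537 = 16056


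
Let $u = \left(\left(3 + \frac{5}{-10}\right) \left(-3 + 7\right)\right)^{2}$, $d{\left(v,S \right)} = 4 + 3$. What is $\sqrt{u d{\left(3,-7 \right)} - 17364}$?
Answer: $2 i \sqrt{4166} \approx 129.09 i$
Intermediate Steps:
$d{\left(v,S \right)} = 7$
$u = 100$ ($u = \left(\left(3 + 5 \left(- \frac{1}{10}\right)\right) 4\right)^{2} = \left(\left(3 - \frac{1}{2}\right) 4\right)^{2} = \left(\frac{5}{2} \cdot 4\right)^{2} = 10^{2} = 100$)
$\sqrt{u d{\left(3,-7 \right)} - 17364} = \sqrt{100 \cdot 7 - 17364} = \sqrt{700 - 17364} = \sqrt{-16664} = 2 i \sqrt{4166}$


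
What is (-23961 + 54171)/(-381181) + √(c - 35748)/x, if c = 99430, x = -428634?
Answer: -30210/381181 - √63682/428634 ≈ -0.079842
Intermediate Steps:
(-23961 + 54171)/(-381181) + √(c - 35748)/x = (-23961 + 54171)/(-381181) + √(99430 - 35748)/(-428634) = 30210*(-1/381181) + √63682*(-1/428634) = -30210/381181 - √63682/428634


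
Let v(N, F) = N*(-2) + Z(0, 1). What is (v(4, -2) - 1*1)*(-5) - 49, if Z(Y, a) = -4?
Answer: 16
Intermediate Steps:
v(N, F) = -4 - 2*N (v(N, F) = N*(-2) - 4 = -2*N - 4 = -4 - 2*N)
(v(4, -2) - 1*1)*(-5) - 49 = ((-4 - 2*4) - 1*1)*(-5) - 49 = ((-4 - 8) - 1)*(-5) - 49 = (-12 - 1)*(-5) - 49 = -13*(-5) - 49 = 65 - 49 = 16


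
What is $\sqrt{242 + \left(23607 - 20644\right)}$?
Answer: $\sqrt{3205} \approx 56.613$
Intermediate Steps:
$\sqrt{242 + \left(23607 - 20644\right)} = \sqrt{242 + 2963} = \sqrt{3205}$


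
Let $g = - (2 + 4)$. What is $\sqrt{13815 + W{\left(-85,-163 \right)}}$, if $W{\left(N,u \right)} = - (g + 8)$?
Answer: $\sqrt{13813} \approx 117.53$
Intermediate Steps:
$g = -6$ ($g = \left(-1\right) 6 = -6$)
$W{\left(N,u \right)} = -2$ ($W{\left(N,u \right)} = - (-6 + 8) = \left(-1\right) 2 = -2$)
$\sqrt{13815 + W{\left(-85,-163 \right)}} = \sqrt{13815 - 2} = \sqrt{13813}$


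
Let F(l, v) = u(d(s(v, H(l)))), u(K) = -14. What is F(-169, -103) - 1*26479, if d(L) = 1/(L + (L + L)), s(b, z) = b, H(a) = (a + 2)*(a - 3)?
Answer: -26493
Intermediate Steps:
H(a) = (-3 + a)*(2 + a) (H(a) = (2 + a)*(-3 + a) = (-3 + a)*(2 + a))
d(L) = 1/(3*L) (d(L) = 1/(L + 2*L) = 1/(3*L))
F(l, v) = -14
F(-169, -103) - 1*26479 = -14 - 1*26479 = -14 - 26479 = -26493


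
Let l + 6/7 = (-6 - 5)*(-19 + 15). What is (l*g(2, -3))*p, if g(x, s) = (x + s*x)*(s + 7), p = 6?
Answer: -28992/7 ≈ -4141.7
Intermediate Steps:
l = 302/7 (l = -6/7 + (-6 - 5)*(-19 + 15) = -6/7 - 11*(-4) = -6/7 + 44 = 302/7 ≈ 43.143)
g(x, s) = (7 + s)*(x + s*x) (g(x, s) = (x + s*x)*(7 + s) = (7 + s)*(x + s*x))
(l*g(2, -3))*p = (302*(2*(7 + (-3)**2 + 8*(-3)))/7)*6 = (302*(2*(7 + 9 - 24))/7)*6 = (302*(2*(-8))/7)*6 = ((302/7)*(-16))*6 = -4832/7*6 = -28992/7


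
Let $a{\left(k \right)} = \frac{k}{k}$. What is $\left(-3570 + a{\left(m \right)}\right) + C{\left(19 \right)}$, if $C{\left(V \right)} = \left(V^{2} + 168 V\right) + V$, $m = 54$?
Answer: $3$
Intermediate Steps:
$C{\left(V \right)} = V^{2} + 169 V$
$a{\left(k \right)} = 1$
$\left(-3570 + a{\left(m \right)}\right) + C{\left(19 \right)} = \left(-3570 + 1\right) + 19 \left(169 + 19\right) = -3569 + 19 \cdot 188 = -3569 + 3572 = 3$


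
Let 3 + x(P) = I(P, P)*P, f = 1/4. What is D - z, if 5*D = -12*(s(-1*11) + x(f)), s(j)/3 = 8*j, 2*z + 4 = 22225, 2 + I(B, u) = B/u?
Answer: -104691/10 ≈ -10469.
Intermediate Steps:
I(B, u) = -2 + B/u
f = ¼ ≈ 0.25000
z = 22221/2 (z = -2 + (½)*22225 = -2 + 22225/2 = 22221/2 ≈ 11111.)
x(P) = -3 - P (x(P) = -3 + (-2 + P/P)*P = -3 + (-2 + 1)*P = -3 - P)
s(j) = 24*j (s(j) = 3*(8*j) = 24*j)
D = 3207/5 (D = (-12*(24*(-1*11) + (-3 - 1*¼)))/5 = (-12*(24*(-11) + (-3 - ¼)))/5 = (-12*(-264 - 13/4))/5 = (-12*(-1069/4))/5 = (⅕)*3207 = 3207/5 ≈ 641.40)
D - z = 3207/5 - 1*22221/2 = 3207/5 - 22221/2 = -104691/10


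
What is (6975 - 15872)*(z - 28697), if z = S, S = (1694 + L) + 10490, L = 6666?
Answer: 87608759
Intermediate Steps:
S = 18850 (S = (1694 + 6666) + 10490 = 8360 + 10490 = 18850)
z = 18850
(6975 - 15872)*(z - 28697) = (6975 - 15872)*(18850 - 28697) = -8897*(-9847) = 87608759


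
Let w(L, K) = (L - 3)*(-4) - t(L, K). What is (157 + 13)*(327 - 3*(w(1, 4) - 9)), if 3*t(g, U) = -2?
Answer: 55760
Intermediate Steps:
t(g, U) = -⅔ (t(g, U) = (⅓)*(-2) = -⅔)
w(L, K) = 38/3 - 4*L (w(L, K) = (L - 3)*(-4) - 1*(-⅔) = (-3 + L)*(-4) + ⅔ = (12 - 4*L) + ⅔ = 38/3 - 4*L)
(157 + 13)*(327 - 3*(w(1, 4) - 9)) = (157 + 13)*(327 - 3*((38/3 - 4*1) - 9)) = 170*(327 - 3*((38/3 - 4) - 9)) = 170*(327 - 3*(26/3 - 9)) = 170*(327 - 3*(-⅓)) = 170*(327 + 1) = 170*328 = 55760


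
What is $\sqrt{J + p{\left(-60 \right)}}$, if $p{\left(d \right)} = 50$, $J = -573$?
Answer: $i \sqrt{523} \approx 22.869 i$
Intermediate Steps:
$\sqrt{J + p{\left(-60 \right)}} = \sqrt{-573 + 50} = \sqrt{-523} = i \sqrt{523}$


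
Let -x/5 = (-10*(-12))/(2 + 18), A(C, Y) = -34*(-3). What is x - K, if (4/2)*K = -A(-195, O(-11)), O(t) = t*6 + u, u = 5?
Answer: 21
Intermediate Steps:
O(t) = 5 + 6*t (O(t) = t*6 + 5 = 6*t + 5 = 5 + 6*t)
A(C, Y) = 102
K = -51 (K = (-1*102)/2 = (½)*(-102) = -51)
x = -30 (x = -5*(-10*(-12))/(2 + 18) = -600/20 = -5*6 = -30)
x - K = -30 - 1*(-51) = -30 + 51 = 21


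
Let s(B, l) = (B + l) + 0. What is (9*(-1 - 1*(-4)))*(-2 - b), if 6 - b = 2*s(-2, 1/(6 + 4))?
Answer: -1593/5 ≈ -318.60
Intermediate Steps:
s(B, l) = B + l
b = 49/5 (b = 6 - 2*(-2 + 1/(6 + 4)) = 6 - 2*(-2 + 1/10) = 6 - 2*(-2 + ⅒) = 6 - 2*(-19)/10 = 6 - 1*(-19/5) = 6 + 19/5 = 49/5 ≈ 9.8000)
(9*(-1 - 1*(-4)))*(-2 - b) = (9*(-1 - 1*(-4)))*(-2 - 1*49/5) = (9*(-1 + 4))*(-2 - 49/5) = (9*3)*(-59/5) = 27*(-59/5) = -1593/5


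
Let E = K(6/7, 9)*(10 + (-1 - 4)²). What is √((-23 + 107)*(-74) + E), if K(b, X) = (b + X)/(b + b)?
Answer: 7*I*√491/2 ≈ 77.555*I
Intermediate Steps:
K(b, X) = (X + b)/(2*b) (K(b, X) = (X + b)/((2*b)) = (X + b)*(1/(2*b)) = (X + b)/(2*b))
E = 805/4 (E = ((9 + 6/7)/(2*((6/7))))*(10 + (-1 - 4)²) = ((9 + 6*(⅐))/(2*((6*(⅐)))))*(10 + (-5)²) = ((9 + 6/7)/(2*(6/7)))*(10 + 25) = ((½)*(7/6)*(69/7))*35 = (23/4)*35 = 805/4 ≈ 201.25)
√((-23 + 107)*(-74) + E) = √((-23 + 107)*(-74) + 805/4) = √(84*(-74) + 805/4) = √(-6216 + 805/4) = √(-24059/4) = 7*I*√491/2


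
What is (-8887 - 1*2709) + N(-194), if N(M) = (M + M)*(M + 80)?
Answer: 32636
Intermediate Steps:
N(M) = 2*M*(80 + M) (N(M) = (2*M)*(80 + M) = 2*M*(80 + M))
(-8887 - 1*2709) + N(-194) = (-8887 - 1*2709) + 2*(-194)*(80 - 194) = (-8887 - 2709) + 2*(-194)*(-114) = -11596 + 44232 = 32636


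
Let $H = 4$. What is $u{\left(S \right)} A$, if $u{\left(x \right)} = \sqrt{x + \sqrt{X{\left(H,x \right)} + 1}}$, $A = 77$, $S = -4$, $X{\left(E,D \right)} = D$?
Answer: $77 \sqrt{-4 + i \sqrt{3}} \approx 32.618 + 157.42 i$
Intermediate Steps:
$u{\left(x \right)} = \sqrt{x + \sqrt{1 + x}}$ ($u{\left(x \right)} = \sqrt{x + \sqrt{x + 1}} = \sqrt{x + \sqrt{1 + x}}$)
$u{\left(S \right)} A = \sqrt{-4 + \sqrt{1 - 4}} \cdot 77 = \sqrt{-4 + \sqrt{-3}} \cdot 77 = \sqrt{-4 + i \sqrt{3}} \cdot 77 = 77 \sqrt{-4 + i \sqrt{3}}$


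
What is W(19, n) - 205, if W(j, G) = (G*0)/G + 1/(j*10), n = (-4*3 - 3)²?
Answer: -38949/190 ≈ -204.99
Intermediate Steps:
n = 225 (n = (-12 - 3)² = (-15)² = 225)
W(j, G) = 1/(10*j) (W(j, G) = 0/G + (⅒)/j = 0 + 1/(10*j) = 1/(10*j))
W(19, n) - 205 = (⅒)/19 - 205 = (⅒)*(1/19) - 205 = 1/190 - 205 = -38949/190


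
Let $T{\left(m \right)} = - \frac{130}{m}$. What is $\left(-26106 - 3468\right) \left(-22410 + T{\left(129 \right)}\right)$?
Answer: $\frac{28499675160}{43} \approx 6.6278 \cdot 10^{8}$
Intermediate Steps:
$\left(-26106 - 3468\right) \left(-22410 + T{\left(129 \right)}\right) = \left(-26106 - 3468\right) \left(-22410 - \frac{130}{129}\right) = - 29574 \left(-22410 - \frac{130}{129}\right) = \left(-29574\right) \left(- \frac{2891020}{129}\right) = \frac{28499675160}{43}$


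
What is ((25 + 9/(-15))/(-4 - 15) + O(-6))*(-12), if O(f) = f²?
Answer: -39576/95 ≈ -416.59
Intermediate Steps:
((25 + 9/(-15))/(-4 - 15) + O(-6))*(-12) = ((25 + 9/(-15))/(-4 - 15) + (-6)²)*(-12) = ((25 + 9*(-1/15))/(-19) + 36)*(-12) = ((25 - ⅗)*(-1/19) + 36)*(-12) = ((122/5)*(-1/19) + 36)*(-12) = (-122/95 + 36)*(-12) = (3298/95)*(-12) = -39576/95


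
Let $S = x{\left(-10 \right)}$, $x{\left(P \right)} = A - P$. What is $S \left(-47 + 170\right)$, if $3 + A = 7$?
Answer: $1722$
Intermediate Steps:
$A = 4$ ($A = -3 + 7 = 4$)
$x{\left(P \right)} = 4 - P$
$S = 14$ ($S = 4 - -10 = 4 + 10 = 14$)
$S \left(-47 + 170\right) = 14 \left(-47 + 170\right) = 14 \cdot 123 = 1722$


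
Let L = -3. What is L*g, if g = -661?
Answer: 1983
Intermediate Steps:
L*g = -3*(-661) = 1983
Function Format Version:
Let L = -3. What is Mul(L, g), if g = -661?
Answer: 1983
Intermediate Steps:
Mul(L, g) = Mul(-3, -661) = 1983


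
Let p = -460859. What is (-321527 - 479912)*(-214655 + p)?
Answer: 541383264646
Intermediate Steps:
(-321527 - 479912)*(-214655 + p) = (-321527 - 479912)*(-214655 - 460859) = -801439*(-675514) = 541383264646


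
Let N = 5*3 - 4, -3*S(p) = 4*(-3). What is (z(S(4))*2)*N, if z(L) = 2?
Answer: 44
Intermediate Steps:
S(p) = 4 (S(p) = -4*(-3)/3 = -1/3*(-12) = 4)
N = 11 (N = 15 - 4 = 11)
(z(S(4))*2)*N = (2*2)*11 = 4*11 = 44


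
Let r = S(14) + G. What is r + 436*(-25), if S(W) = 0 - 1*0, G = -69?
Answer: -10969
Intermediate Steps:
S(W) = 0 (S(W) = 0 + 0 = 0)
r = -69 (r = 0 - 69 = -69)
r + 436*(-25) = -69 + 436*(-25) = -69 - 10900 = -10969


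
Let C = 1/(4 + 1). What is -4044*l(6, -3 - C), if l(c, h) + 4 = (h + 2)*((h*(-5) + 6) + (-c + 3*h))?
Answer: 1180848/25 ≈ 47234.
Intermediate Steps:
C = 1/5 ≈ 0.20000
l(c, h) = -4 + (2 + h)*(6 - c - 2*h) (l(c, h) = -4 + (h + 2)*((h*(-5) + 6) + (-c + 3*h)) = -4 + (2 + h)*((-5*h + 6) + (-c + 3*h)) = -4 + (2 + h)*((6 - 5*h) + (-c + 3*h)) = -4 + (2 + h)*(6 - c - 2*h))
-4044*l(6, -3 - C) = -4044*(8 - 2*6 - 2*(-3 - 1*1/5)**2 + 2*(-3 - 1*1/5) - 1*6*(-3 - 1*1/5)) = -4044*(8 - 12 - 2*(-3 - 1/5)**2 + 2*(-3 - 1/5) - 1*6*(-3 - 1/5)) = -4044*(8 - 12 - 2*(-16/5)**2 + 2*(-16/5) - 1*6*(-16/5)) = -4044*(8 - 12 - 2*256/25 - 32/5 + 96/5) = -4044*(8 - 12 - 512/25 - 32/5 + 96/5) = -4044*(-292/25) = 1180848/25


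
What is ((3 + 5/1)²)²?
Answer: 4096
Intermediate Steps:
((3 + 5/1)²)² = ((3 + 5*1)²)² = ((3 + 5)²)² = (8²)² = 64² = 4096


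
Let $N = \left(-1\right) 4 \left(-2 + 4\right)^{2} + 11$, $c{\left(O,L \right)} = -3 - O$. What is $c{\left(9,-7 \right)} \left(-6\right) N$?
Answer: $-360$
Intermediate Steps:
$N = -5$ ($N = - 4 \cdot 2^{2} + 11 = \left(-4\right) 4 + 11 = -16 + 11 = -5$)
$c{\left(9,-7 \right)} \left(-6\right) N = \left(-3 - 9\right) \left(-6\right) \left(-5\right) = \left(-12\right) \left(-6\right) \left(-5\right) = 72 \left(-5\right) = -360$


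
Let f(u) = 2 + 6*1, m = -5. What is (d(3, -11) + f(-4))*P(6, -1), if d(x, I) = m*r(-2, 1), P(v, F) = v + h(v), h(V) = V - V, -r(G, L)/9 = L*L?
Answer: 318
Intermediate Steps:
r(G, L) = -9*L**2 (r(G, L) = -9*L*L = -9*L**2)
h(V) = 0
f(u) = 8 (f(u) = 2 + 6 = 8)
P(v, F) = v (P(v, F) = v + 0 = v)
d(x, I) = 45 (d(x, I) = -(-45)*1**2 = -(-45) = -5*(-9) = 45)
(d(3, -11) + f(-4))*P(6, -1) = (45 + 8)*6 = 53*6 = 318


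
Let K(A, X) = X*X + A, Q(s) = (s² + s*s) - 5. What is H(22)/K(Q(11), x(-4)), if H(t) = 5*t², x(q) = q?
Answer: 220/23 ≈ 9.5652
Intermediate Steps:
Q(s) = -5 + 2*s² (Q(s) = (s² + s²) - 5 = 2*s² - 5 = -5 + 2*s²)
K(A, X) = A + X² (K(A, X) = X² + A = A + X²)
H(22)/K(Q(11), x(-4)) = (5*22²)/((-5 + 2*11²) + (-4)²) = (5*484)/((-5 + 2*121) + 16) = 2420/((-5 + 242) + 16) = 2420/(237 + 16) = 2420/253 = 2420*(1/253) = 220/23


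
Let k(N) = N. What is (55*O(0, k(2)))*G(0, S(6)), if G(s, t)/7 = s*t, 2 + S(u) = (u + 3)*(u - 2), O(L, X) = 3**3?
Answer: 0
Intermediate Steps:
O(L, X) = 27
S(u) = -2 + (-2 + u)*(3 + u) (S(u) = -2 + (u + 3)*(u - 2) = -2 + (3 + u)*(-2 + u) = -2 + (-2 + u)*(3 + u))
G(s, t) = 7*s*t (G(s, t) = 7*(s*t) = 7*s*t)
(55*O(0, k(2)))*G(0, S(6)) = (55*27)*(7*0*(-8 + 6 + 6**2)) = 1485*(7*0*(-8 + 6 + 36)) = 1485*(7*0*34) = 1485*0 = 0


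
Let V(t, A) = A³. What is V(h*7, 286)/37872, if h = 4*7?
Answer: 2924207/4734 ≈ 617.70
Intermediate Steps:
h = 28
V(h*7, 286)/37872 = 286³/37872 = 23393656*(1/37872) = 2924207/4734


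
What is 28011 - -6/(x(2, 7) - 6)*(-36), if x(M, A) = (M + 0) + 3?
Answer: 28227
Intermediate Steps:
x(M, A) = 3 + M (x(M, A) = M + 3 = 3 + M)
28011 - -6/(x(2, 7) - 6)*(-36) = 28011 - -6/((3 + 2) - 6)*(-36) = 28011 - -6/(5 - 6)*(-36) = 28011 - -6/(-1)*(-36) = 28011 - (-1*(-6))*(-36) = 28011 - 6*(-36) = 28011 - 1*(-216) = 28011 + 216 = 28227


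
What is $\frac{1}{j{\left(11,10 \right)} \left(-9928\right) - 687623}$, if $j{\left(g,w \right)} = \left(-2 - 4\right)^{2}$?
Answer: $- \frac{1}{1045031} \approx -9.5691 \cdot 10^{-7}$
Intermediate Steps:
$j{\left(g,w \right)} = 36$ ($j{\left(g,w \right)} = \left(-6\right)^{2} = 36$)
$\frac{1}{j{\left(11,10 \right)} \left(-9928\right) - 687623} = \frac{1}{36 \left(-9928\right) - 687623} = \frac{1}{-357408 - 687623} = \frac{1}{-1045031} = - \frac{1}{1045031}$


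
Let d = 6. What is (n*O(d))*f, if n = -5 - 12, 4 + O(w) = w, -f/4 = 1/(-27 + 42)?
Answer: 136/15 ≈ 9.0667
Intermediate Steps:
f = -4/15 (f = -4/(-27 + 42) = -4/15 ≈ -0.26667)
O(w) = -4 + w
n = -17
(n*O(d))*f = -17*(-4 + 6)*(-4/15) = -17*2*(-4/15) = -34*(-4/15) = 136/15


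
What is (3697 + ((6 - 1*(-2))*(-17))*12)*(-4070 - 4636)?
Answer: -17977890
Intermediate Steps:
(3697 + ((6 - 1*(-2))*(-17))*12)*(-4070 - 4636) = (3697 + ((6 + 2)*(-17))*12)*(-8706) = (3697 + (8*(-17))*12)*(-8706) = (3697 - 136*12)*(-8706) = (3697 - 1632)*(-8706) = 2065*(-8706) = -17977890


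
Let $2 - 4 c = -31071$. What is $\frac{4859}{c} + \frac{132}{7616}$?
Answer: $\frac{5433079}{8451856} \approx 0.64283$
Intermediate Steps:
$c = \frac{31073}{4}$ ($c = \frac{1}{2} - - \frac{31071}{4} = \frac{1}{2} + \frac{31071}{4} = \frac{31073}{4} \approx 7768.3$)
$\frac{4859}{c} + \frac{132}{7616} = \frac{4859}{\frac{31073}{4}} + \frac{132}{7616} = 4859 \cdot \frac{4}{31073} + 132 \cdot \frac{1}{7616} = \frac{19436}{31073} + \frac{33}{1904} = \frac{5433079}{8451856}$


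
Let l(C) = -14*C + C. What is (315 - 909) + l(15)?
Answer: -789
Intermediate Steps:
l(C) = -13*C
(315 - 909) + l(15) = (315 - 909) - 13*15 = -594 - 195 = -789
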